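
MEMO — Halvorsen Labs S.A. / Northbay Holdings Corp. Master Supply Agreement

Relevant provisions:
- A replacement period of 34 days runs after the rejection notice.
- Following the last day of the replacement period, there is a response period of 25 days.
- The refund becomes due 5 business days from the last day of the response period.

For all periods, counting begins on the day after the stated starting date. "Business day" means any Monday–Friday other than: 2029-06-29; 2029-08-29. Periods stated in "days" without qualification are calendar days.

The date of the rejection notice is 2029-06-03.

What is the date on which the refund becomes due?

2029-08-08

Adding 34 calendar days to 2029-06-03 gives 2029-07-07, which is the last day of the replacement period.
The last day of the response period: 2029-07-07 + 25 days = 2029-08-01.
The date on which the refund becomes due: 5 business days after Wednesday, 2029-08-01, skipping weekends — Aug 2, Aug 3, Aug 6, Aug 7, Aug 8 — lands on Wednesday, 2029-08-08.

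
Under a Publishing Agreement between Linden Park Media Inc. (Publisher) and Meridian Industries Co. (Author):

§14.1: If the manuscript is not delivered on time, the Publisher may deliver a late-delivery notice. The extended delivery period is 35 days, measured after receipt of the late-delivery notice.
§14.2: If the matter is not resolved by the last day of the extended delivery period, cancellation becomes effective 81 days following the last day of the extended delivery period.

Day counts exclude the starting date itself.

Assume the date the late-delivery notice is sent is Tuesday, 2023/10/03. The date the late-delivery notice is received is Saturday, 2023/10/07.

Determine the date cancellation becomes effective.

Adding 35 calendar days to 2023/10/07 gives 2023/11/11, which is the last day of the extended delivery period.
Adding 81 calendar days to 2023/11/11 gives 2024/01/31, which is the date cancellation becomes effective.

2024/01/31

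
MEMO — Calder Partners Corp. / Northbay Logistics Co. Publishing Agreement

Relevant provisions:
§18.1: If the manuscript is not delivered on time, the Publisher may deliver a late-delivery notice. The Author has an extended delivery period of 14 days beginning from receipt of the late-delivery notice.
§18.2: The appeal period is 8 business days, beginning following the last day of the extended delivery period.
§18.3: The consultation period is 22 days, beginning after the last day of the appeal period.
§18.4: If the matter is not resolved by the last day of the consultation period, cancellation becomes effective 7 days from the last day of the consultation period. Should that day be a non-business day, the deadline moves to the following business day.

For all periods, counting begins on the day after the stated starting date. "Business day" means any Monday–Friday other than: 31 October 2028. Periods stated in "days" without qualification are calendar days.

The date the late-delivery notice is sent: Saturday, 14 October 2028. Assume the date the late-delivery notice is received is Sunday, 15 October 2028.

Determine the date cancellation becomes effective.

8 December 2028

Adding 14 calendar days to 15 October 2028 gives 29 October 2028, which is the last day of the extended delivery period.
From Sunday, 29 October 2028, 8 business days (Oct 30, Nov 1, Nov 2, Nov 3, Nov 6, Nov 7, Nov 8, Nov 9, skipping weekends and the listed holiday on Oct 31) brings us to Thursday, 9 November 2028, which is the last day of the appeal period.
Adding 22 calendar days to 9 November 2028 gives 1 December 2028, which is the last day of the consultation period.
Adding 7 calendar days to 1 December 2028 gives 8 December 2028, which is the date cancellation becomes effective. 8 December 2028 is a Friday and is not a listed holiday, so no roll-forward applies.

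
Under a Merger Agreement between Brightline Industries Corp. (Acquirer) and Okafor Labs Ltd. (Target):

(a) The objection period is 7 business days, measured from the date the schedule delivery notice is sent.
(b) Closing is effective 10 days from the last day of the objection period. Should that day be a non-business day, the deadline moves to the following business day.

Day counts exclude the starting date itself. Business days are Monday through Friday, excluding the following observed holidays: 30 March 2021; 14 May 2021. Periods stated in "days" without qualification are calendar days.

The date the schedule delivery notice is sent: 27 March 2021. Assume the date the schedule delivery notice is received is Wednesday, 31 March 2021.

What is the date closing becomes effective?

19 April 2021

The last day of the objection period: 7 business days after Saturday, 27 March 2021, skipping weekends and the listed holiday on Mar 30 — Mar 29, Mar 31, Apr 1, Apr 2, Apr 5, Apr 6, Apr 7 — lands on Wednesday, 7 April 2021.
Adding 10 calendar days to 7 April 2021 gives 17 April 2021, which is the date closing becomes effective. That falls on a Saturday, so it rolls to the next business day, Monday, 19 April 2021.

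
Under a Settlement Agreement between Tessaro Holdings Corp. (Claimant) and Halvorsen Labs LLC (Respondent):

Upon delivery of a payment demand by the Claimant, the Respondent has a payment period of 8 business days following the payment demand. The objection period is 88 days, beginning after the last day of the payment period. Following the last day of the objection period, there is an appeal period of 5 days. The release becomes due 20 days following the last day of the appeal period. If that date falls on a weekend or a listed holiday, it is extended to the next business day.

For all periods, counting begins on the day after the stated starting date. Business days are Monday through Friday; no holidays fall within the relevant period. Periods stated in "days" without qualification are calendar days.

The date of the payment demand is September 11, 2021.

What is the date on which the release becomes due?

From Saturday, September 11, 2021, 8 business days (Sep 13, Sep 14, Sep 15, Sep 16, Sep 17, Sep 20, Sep 21, Sep 22, skipping weekends) brings us to Wednesday, September 22, 2021, which is the last day of the payment period.
The last day of the objection period: 88 calendar days after September 22, 2021 is December 19, 2021.
The last day of the appeal period: 5 calendar days after December 19, 2021 is December 24, 2021.
The date on which the release becomes due: December 24, 2021 + 20 days = January 13, 2022. January 13, 2022 is a Thursday, so no roll-forward applies.

January 13, 2022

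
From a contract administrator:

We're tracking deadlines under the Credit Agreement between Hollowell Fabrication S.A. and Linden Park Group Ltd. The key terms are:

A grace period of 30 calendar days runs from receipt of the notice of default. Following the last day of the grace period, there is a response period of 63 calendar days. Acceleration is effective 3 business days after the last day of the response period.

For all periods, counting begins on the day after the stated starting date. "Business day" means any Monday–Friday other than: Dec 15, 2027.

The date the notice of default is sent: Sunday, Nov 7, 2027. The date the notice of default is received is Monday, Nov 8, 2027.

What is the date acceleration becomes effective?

Adding 30 calendar days to Nov 8, 2027 gives Dec 8, 2027, which is the last day of the grace period.
The last day of the response period: Dec 8, 2027 + 63 days = Feb 9, 2028.
The date acceleration becomes effective: 3 business days after Wednesday, Feb 9, 2028, skipping weekends — Feb 10, Feb 11, Feb 14 — lands on Monday, Feb 14, 2028.

Feb 14, 2028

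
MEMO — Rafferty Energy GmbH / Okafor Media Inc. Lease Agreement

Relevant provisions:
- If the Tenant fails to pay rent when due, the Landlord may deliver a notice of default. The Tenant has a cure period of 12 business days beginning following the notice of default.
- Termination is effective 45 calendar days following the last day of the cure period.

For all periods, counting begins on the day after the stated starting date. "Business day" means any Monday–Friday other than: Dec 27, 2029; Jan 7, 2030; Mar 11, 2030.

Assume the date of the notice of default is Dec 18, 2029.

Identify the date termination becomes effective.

The last day of the cure period: 12 business days after Tuesday, Dec 18, 2029, skipping weekends and the listed holiday on Dec 27 — Dec 19, Dec 20, Dec 21, Dec 24, …, Jan 2, Jan 3, Jan 4 — lands on Friday, Jan 4, 2030.
Adding 45 calendar days to Jan 4, 2030 gives Feb 18, 2030, which is the date termination becomes effective.

Feb 18, 2030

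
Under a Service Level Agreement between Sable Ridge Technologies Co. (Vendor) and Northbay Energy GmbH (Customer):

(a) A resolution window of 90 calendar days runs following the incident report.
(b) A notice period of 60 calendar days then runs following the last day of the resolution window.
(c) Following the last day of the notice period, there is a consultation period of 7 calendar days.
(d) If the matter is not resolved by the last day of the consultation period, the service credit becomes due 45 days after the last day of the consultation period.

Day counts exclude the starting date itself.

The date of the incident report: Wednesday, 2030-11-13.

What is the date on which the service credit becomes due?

The last day of the resolution window: 90 calendar days after 2030-11-13 is 2031-02-11.
The last day of the notice period: 2031-02-11 + 60 days = 2031-04-12.
The last day of the consultation period: 2031-04-12 + 7 days = 2031-04-19.
Adding 45 calendar days to 2031-04-19 gives 2031-06-03, which is the date on which the service credit becomes due.

2031-06-03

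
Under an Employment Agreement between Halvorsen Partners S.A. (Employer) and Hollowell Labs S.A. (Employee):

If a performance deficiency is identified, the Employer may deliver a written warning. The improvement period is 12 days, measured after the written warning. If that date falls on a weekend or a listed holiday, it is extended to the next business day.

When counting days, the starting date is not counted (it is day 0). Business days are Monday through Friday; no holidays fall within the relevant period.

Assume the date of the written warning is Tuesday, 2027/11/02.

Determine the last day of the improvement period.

2027/11/15

The last day of the improvement period: 2027/11/02 + 12 days = 2027/11/14. That falls on a Sunday, so it rolls to the next business day, Monday, 2027/11/15.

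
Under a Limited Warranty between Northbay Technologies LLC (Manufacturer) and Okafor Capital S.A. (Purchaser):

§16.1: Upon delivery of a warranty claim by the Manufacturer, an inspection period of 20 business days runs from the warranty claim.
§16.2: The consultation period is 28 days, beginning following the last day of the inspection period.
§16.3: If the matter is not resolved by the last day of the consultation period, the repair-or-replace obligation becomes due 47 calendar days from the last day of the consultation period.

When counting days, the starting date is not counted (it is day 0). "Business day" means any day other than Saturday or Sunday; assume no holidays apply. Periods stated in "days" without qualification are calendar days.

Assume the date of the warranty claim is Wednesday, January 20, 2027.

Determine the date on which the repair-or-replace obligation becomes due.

May 3, 2027

The last day of the inspection period: 20 business days after Wednesday, January 20, 2027, skipping weekends — Jan 21, Jan 22, Jan 25, Jan 26, …, Feb 15, Feb 16, Feb 17 — lands on Wednesday, February 17, 2027.
The last day of the consultation period: February 17, 2027 + 28 days = March 17, 2027.
The date on which the repair-or-replace obligation becomes due: March 17, 2027 + 47 days = May 3, 2027.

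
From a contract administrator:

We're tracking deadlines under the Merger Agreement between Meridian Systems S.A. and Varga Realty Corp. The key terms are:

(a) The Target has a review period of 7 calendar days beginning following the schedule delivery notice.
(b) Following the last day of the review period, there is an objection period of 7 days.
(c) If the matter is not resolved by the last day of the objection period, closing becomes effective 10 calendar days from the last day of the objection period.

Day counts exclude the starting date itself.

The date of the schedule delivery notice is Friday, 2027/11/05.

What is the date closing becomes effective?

The last day of the review period: 7 calendar days after 2027/11/05 is 2027/11/12.
The last day of the objection period: 7 calendar days after 2027/11/12 is 2027/11/19.
The date closing becomes effective: 10 calendar days after 2027/11/19 is 2027/11/29.

2027/11/29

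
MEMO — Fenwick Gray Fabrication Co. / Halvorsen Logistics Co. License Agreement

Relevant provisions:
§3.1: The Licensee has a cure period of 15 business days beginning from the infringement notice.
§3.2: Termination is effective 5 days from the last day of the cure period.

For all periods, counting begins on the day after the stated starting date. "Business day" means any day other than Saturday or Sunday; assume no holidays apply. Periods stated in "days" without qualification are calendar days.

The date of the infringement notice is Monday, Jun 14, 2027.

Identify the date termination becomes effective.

Jul 10, 2027

From Monday, Jun 14, 2027, 15 business days (Jun 15, Jun 16, Jun 17, Jun 18, …, Jul 1, Jul 2, Jul 5, skipping weekends) brings us to Monday, Jul 5, 2027, which is the last day of the cure period.
The date termination becomes effective: Jul 5, 2027 + 5 days = Jul 10, 2027.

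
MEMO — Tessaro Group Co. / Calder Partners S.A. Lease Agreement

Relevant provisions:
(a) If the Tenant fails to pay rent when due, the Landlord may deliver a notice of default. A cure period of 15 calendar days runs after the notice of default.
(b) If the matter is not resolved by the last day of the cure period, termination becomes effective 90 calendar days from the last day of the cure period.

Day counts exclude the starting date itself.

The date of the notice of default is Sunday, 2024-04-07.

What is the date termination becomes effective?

The last day of the cure period: 15 calendar days after 2024-04-07 is 2024-04-22.
The date termination becomes effective: 90 calendar days after 2024-04-22 is 2024-07-21.

2024-07-21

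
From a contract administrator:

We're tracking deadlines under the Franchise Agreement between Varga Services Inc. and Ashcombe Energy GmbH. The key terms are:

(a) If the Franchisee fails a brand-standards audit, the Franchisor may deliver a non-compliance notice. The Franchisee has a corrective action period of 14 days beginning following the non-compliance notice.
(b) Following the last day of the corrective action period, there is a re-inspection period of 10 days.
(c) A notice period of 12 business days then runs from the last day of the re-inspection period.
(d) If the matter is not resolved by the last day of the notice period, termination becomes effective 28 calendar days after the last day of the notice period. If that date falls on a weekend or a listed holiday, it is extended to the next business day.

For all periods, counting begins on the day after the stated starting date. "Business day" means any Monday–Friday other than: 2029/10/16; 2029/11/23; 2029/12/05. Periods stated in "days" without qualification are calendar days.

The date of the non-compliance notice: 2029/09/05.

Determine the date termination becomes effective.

The last day of the corrective action period: 14 calendar days after 2029/09/05 is 2029/09/19.
Adding 10 calendar days to 2029/09/19 gives 2029/09/29, which is the last day of the re-inspection period.
The last day of the notice period: 12 business days after Saturday, 2029/09/29, skipping weekends and the listed holiday on Oct 16 — Oct 1, Oct 2, Oct 3, Oct 4, …, Oct 12, Oct 15, Oct 17 — lands on Wednesday, 2029/10/17.
The date termination becomes effective: 28 calendar days after 2029/10/17 is 2029/11/14. 2029/11/14 is a Wednesday and is not a listed holiday, so no roll-forward applies.

2029/11/14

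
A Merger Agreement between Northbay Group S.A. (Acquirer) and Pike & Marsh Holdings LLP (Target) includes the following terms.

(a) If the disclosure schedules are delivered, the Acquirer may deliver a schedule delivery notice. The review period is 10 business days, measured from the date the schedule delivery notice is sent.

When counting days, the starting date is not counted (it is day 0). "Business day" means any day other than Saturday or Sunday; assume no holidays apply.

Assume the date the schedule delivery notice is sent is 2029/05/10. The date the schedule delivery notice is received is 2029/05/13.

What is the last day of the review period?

2029/05/24

The last day of the review period: counting 10 business days from Thursday, 2029/05/10 (May 11, May 14, May 15, May 16, May 17, May 18, May 21, May 22, May 23, May 24, skipping weekends) reaches Thursday, 2029/05/24.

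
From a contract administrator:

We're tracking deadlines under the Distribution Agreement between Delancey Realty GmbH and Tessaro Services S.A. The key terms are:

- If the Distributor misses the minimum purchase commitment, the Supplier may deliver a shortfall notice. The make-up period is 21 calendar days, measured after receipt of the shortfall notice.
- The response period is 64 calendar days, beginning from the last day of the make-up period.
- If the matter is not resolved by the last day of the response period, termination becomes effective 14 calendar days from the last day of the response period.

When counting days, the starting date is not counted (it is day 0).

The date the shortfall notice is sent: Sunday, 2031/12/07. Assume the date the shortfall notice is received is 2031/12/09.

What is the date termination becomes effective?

The last day of the make-up period: 2031/12/09 + 21 days = 2031/12/30.
Adding 64 calendar days to 2031/12/30 gives 2032/03/03, which is the last day of the response period.
The date termination becomes effective: 14 calendar days after 2032/03/03 is 2032/03/17.

2032/03/17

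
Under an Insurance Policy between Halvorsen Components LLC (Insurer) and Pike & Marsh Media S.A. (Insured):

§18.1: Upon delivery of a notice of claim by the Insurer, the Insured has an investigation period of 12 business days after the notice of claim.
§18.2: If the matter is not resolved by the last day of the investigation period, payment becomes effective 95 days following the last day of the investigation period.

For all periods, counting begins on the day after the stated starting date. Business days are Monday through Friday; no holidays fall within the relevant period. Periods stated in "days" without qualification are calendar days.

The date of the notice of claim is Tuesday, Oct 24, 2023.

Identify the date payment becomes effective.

Feb 12, 2024

The last day of the investigation period: counting 12 business days from Tuesday, Oct 24, 2023 (Oct 25, Oct 26, Oct 27, Oct 30, …, Nov 7, Nov 8, Nov 9, skipping weekends) reaches Thursday, Nov 9, 2023.
Adding 95 calendar days to Nov 9, 2023 gives Feb 12, 2024, which is the date payment becomes effective.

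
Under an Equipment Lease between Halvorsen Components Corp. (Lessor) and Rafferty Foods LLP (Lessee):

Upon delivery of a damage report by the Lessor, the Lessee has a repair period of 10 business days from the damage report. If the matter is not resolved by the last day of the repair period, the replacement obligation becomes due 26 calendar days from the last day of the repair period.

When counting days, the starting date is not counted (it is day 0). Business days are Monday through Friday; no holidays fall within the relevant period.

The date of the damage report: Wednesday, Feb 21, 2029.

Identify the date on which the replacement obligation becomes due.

Apr 2, 2029

The last day of the repair period: 10 business days after Wednesday, Feb 21, 2029, skipping weekends — Feb 22, Feb 23, Feb 26, Feb 27, Feb 28, Mar 1, Mar 2, Mar 5, Mar 6, Mar 7 — lands on Wednesday, Mar 7, 2029.
The date on which the replacement obligation becomes due: 26 calendar days after Mar 7, 2029 is Apr 2, 2029.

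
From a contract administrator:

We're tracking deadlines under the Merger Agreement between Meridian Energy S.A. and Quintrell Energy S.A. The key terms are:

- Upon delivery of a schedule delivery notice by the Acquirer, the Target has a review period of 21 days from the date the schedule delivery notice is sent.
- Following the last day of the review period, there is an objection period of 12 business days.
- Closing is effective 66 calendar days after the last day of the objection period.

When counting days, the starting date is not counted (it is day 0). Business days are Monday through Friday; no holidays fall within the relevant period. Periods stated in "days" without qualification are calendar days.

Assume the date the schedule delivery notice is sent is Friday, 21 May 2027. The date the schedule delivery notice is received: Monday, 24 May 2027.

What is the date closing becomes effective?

3 September 2027

Adding 21 calendar days to 21 May 2027 gives 11 June 2027, which is the last day of the review period.
The last day of the objection period: counting 12 business days from Friday, 11 June 2027 (Jun 14, Jun 15, Jun 16, Jun 17, …, Jun 25, Jun 28, Jun 29, skipping weekends) reaches Tuesday, 29 June 2027.
The date closing becomes effective: 29 June 2027 + 66 days = 3 September 2027.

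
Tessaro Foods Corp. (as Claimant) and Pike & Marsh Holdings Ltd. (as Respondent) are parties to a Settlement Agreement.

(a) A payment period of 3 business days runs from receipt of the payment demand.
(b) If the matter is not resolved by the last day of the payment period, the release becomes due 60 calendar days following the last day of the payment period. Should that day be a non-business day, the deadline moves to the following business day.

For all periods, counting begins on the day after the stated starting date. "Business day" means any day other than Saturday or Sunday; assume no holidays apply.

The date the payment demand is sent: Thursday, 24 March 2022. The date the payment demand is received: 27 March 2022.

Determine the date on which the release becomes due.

The last day of the payment period: 3 business days after Sunday, 27 March 2022, skipping weekends — Mar 28, Mar 29, Mar 30 — lands on Wednesday, 30 March 2022.
The date on which the release becomes due: 30 March 2022 + 60 days = 29 May 2022. That falls on a Sunday, so it rolls to the next business day, Monday, 30 May 2022.

30 May 2022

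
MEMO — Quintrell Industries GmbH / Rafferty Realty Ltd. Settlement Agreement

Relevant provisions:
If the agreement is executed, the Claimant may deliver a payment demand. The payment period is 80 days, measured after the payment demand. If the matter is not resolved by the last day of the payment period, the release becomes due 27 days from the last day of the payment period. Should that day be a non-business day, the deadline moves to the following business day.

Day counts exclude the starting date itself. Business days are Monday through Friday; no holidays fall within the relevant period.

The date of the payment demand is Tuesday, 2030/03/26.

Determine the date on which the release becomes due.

2030/07/11

Adding 80 calendar days to 2030/03/26 gives 2030/06/14, which is the last day of the payment period.
The date on which the release becomes due: 27 calendar days after 2030/06/14 is 2030/07/11. 2030/07/11 is a Thursday, so no roll-forward applies.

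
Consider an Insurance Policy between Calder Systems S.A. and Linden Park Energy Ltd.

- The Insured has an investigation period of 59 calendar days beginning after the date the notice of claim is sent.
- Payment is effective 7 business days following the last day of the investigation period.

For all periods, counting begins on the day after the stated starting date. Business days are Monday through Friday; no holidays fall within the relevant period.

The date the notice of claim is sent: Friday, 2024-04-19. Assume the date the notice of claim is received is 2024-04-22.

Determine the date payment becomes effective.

2024-06-26

Adding 59 calendar days to 2024-04-19 gives 2024-06-17, which is the last day of the investigation period.
The date payment becomes effective: counting 7 business days from Monday, 2024-06-17 (Jun 18, Jun 19, Jun 20, Jun 21, Jun 24, Jun 25, Jun 26, skipping weekends) reaches Wednesday, 2024-06-26.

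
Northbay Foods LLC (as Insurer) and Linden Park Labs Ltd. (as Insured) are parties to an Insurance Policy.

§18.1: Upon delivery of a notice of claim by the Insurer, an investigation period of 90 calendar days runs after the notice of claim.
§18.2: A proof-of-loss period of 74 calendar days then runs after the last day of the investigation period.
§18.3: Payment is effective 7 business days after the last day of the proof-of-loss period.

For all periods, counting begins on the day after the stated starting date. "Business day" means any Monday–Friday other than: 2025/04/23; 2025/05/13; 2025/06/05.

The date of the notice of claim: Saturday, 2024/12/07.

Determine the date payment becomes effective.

2025/05/29

The last day of the investigation period: 2024/12/07 + 90 days = 2025/03/07.
The last day of the proof-of-loss period: 74 calendar days after 2025/03/07 is 2025/05/20.
From Tuesday, 2025/05/20, 7 business days (May 21, May 22, May 23, May 26, May 27, May 28, May 29, skipping weekends) brings us to Thursday, 2025/05/29, which is the date payment becomes effective.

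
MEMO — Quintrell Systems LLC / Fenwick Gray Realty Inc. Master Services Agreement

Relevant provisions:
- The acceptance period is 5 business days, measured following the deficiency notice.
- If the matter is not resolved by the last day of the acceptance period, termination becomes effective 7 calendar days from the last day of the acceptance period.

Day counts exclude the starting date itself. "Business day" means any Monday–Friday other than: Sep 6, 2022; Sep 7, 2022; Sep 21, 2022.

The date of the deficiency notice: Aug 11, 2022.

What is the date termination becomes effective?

Aug 25, 2022

From Thursday, Aug 11, 2022, 5 business days (Aug 12, Aug 15, Aug 16, Aug 17, Aug 18, skipping weekends) brings us to Thursday, Aug 18, 2022, which is the last day of the acceptance period.
Adding 7 calendar days to Aug 18, 2022 gives Aug 25, 2022, which is the date termination becomes effective.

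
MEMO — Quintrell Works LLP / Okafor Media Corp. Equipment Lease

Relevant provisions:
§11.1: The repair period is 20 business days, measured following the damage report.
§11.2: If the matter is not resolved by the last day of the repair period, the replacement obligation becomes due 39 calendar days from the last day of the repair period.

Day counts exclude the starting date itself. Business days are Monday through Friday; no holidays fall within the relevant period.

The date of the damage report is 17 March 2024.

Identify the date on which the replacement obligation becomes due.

21 May 2024

From Sunday, 17 March 2024, 20 business days (Mar 18, Mar 19, Mar 20, Mar 21, …, Apr 10, Apr 11, Apr 12, skipping weekends) brings us to Friday, 12 April 2024, which is the last day of the repair period.
The date on which the replacement obligation becomes due: 39 calendar days after 12 April 2024 is 21 May 2024.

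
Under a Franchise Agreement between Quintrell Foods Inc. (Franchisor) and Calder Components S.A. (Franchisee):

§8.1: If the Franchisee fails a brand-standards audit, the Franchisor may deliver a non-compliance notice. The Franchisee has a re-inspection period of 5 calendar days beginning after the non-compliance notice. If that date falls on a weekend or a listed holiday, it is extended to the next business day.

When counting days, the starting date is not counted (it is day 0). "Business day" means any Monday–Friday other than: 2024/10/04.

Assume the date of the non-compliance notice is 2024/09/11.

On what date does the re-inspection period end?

The last day of the re-inspection period: 2024/09/11 + 5 days = 2024/09/16. 2024/09/16 is a Monday and is not a listed holiday, so no roll-forward applies.

2024/09/16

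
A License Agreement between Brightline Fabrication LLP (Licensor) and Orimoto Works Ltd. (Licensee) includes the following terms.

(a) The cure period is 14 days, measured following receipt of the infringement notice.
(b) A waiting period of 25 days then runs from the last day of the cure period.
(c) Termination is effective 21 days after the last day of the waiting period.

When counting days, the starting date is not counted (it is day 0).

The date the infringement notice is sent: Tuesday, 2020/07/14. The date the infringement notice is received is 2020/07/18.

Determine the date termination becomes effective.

2020/09/16

Adding 14 calendar days to 2020/07/18 gives 2020/08/01, which is the last day of the cure period.
The last day of the waiting period: 2020/08/01 + 25 days = 2020/08/26.
The date termination becomes effective: 21 calendar days after 2020/08/26 is 2020/09/16.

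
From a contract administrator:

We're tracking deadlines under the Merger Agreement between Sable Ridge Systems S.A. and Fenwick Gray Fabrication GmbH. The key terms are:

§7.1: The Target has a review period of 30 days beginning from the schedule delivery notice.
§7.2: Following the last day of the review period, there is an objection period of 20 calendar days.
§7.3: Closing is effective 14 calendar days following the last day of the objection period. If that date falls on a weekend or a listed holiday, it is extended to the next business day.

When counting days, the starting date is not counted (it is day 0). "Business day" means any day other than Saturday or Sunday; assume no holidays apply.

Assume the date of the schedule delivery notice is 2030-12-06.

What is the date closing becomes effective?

2031-02-10

Adding 30 calendar days to 2030-12-06 gives 2031-01-05, which is the last day of the review period.
Adding 20 calendar days to 2031-01-05 gives 2031-01-25, which is the last day of the objection period.
The date closing becomes effective: 14 calendar days after 2031-01-25 is 2031-02-08. That falls on a Saturday, so it rolls to the next business day, Monday, 2031-02-10.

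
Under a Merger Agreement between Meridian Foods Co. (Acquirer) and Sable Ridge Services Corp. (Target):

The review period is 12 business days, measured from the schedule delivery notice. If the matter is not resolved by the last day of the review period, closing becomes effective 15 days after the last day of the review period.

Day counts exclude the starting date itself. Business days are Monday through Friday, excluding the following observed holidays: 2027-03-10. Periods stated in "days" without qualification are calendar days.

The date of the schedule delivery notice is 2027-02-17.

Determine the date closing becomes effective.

The last day of the review period: 12 business days after Wednesday, 2027-02-17, skipping weekends — Feb 18, Feb 19, Feb 22, Feb 23, …, Mar 3, Mar 4, Mar 5 — lands on Friday, 2027-03-05.
Adding 15 calendar days to 2027-03-05 gives 2027-03-20, which is the date closing becomes effective.

2027-03-20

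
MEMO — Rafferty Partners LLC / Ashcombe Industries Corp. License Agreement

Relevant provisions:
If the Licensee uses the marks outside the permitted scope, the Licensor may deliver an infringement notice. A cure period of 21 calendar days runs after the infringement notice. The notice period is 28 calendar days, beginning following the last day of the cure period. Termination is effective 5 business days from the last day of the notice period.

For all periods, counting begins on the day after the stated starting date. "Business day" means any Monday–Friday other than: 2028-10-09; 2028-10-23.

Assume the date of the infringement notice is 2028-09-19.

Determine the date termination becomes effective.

2028-11-14

The last day of the cure period: 21 calendar days after 2028-09-19 is 2028-10-10.
The last day of the notice period: 28 calendar days after 2028-10-10 is 2028-11-07.
The date termination becomes effective: counting 5 business days from Tuesday, 2028-11-07 (Nov 8, Nov 9, Nov 10, Nov 13, Nov 14, skipping weekends) reaches Tuesday, 2028-11-14.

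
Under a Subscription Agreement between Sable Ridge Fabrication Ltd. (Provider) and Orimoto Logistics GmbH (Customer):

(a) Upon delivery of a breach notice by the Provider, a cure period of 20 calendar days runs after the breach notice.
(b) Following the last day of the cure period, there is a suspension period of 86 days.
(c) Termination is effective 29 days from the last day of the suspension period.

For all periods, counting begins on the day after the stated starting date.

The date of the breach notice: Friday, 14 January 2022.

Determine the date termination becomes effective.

29 May 2022

The last day of the cure period: 20 calendar days after 14 January 2022 is 3 February 2022.
Adding 86 calendar days to 3 February 2022 gives 30 April 2022, which is the last day of the suspension period.
The date termination becomes effective: 30 April 2022 + 29 days = 29 May 2022.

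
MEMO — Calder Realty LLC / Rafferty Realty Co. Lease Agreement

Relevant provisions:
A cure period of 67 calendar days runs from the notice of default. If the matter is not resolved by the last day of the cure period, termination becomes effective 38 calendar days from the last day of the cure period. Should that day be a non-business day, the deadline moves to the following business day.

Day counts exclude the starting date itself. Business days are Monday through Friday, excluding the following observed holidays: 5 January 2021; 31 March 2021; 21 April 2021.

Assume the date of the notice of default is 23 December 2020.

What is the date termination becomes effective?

The last day of the cure period: 67 calendar days after 23 December 2020 is 28 February 2021.
The date termination becomes effective: 38 calendar days after 28 February 2021 is 7 April 2021. 7 April 2021 is a Wednesday and is not a listed holiday, so no roll-forward applies.

7 April 2021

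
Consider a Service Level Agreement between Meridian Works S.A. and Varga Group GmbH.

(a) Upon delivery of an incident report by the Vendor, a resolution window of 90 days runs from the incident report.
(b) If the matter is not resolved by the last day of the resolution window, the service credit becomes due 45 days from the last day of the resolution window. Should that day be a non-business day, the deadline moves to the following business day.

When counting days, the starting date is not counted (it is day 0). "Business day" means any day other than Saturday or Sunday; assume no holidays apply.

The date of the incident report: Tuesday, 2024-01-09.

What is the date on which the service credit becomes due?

2024-05-23

The last day of the resolution window: 90 calendar days after 2024-01-09 is 2024-04-08.
The date on which the service credit becomes due: 45 calendar days after 2024-04-08 is 2024-05-23. 2024-05-23 is a Thursday, so no roll-forward applies.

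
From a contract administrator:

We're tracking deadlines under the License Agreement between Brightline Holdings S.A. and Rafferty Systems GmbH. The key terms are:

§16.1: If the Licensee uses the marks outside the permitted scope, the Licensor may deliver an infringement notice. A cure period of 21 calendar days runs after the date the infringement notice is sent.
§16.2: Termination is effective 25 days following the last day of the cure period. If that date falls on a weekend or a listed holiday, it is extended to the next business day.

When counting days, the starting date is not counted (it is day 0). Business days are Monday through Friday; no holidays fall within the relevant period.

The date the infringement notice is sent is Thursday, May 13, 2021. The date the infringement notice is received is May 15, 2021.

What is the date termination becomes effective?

Jun 28, 2021

The last day of the cure period: May 13, 2021 + 21 days = Jun 3, 2021.
The date termination becomes effective: 25 calendar days after Jun 3, 2021 is Jun 28, 2021. Jun 28, 2021 is a Monday, so no roll-forward applies.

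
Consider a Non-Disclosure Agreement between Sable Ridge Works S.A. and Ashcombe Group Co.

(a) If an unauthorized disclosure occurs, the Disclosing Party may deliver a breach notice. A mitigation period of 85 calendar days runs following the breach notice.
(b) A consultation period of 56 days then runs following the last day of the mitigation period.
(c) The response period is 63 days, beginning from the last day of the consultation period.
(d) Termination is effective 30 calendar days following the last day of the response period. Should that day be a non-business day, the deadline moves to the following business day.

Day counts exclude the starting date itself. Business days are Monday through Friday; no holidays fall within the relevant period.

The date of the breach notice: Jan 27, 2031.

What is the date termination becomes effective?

The last day of the mitigation period: 85 calendar days after Jan 27, 2031 is Apr 22, 2031.
The last day of the consultation period: 56 calendar days after Apr 22, 2031 is Jun 17, 2031.
Adding 63 calendar days to Jun 17, 2031 gives Aug 19, 2031, which is the last day of the response period.
The date termination becomes effective: 30 calendar days after Aug 19, 2031 is Sep 18, 2031. Sep 18, 2031 is a Thursday, so no roll-forward applies.

Sep 18, 2031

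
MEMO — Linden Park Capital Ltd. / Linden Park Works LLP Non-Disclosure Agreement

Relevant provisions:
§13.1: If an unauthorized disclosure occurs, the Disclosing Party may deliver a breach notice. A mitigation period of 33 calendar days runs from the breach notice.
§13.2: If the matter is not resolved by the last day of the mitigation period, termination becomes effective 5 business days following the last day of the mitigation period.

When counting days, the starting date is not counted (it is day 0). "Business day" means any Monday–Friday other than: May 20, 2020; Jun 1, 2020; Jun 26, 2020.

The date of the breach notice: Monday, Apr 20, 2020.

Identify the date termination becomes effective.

May 29, 2020

The last day of the mitigation period: Apr 20, 2020 + 33 days = May 23, 2020.
From Saturday, May 23, 2020, 5 business days (May 25, May 26, May 27, May 28, May 29, skipping weekends) brings us to Friday, May 29, 2020, which is the date termination becomes effective.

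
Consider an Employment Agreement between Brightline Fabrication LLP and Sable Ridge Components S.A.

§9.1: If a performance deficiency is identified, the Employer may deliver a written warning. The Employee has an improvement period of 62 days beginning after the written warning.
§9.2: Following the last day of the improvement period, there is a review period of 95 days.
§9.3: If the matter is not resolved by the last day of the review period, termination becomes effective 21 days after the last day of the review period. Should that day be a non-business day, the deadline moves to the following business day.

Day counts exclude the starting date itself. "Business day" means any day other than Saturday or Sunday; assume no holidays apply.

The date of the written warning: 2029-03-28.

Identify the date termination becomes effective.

The last day of the improvement period: 2029-03-28 + 62 days = 2029-05-29.
Adding 95 calendar days to 2029-05-29 gives 2029-09-01, which is the last day of the review period.
The date termination becomes effective: 2029-09-01 + 21 days = 2029-09-22. That falls on a Saturday, so it rolls to the next business day, Monday, 2029-09-24.

2029-09-24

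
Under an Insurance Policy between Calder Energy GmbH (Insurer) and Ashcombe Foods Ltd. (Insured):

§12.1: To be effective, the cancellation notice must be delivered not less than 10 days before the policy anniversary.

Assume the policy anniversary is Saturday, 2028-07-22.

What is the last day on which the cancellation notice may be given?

2028-07-12

2028-07-22 minus 10 days is 2028-07-12.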